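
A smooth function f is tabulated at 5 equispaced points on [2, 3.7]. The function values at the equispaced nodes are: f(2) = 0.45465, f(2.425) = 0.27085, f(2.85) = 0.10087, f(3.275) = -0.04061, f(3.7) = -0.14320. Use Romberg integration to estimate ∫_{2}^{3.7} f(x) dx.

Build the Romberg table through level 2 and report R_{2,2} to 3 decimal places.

0.203

R_{0,0} (trapezoid, 1 panel, h=1.7000): 0.26473
R_{1,0} (trapezoid, 2 panels, h=0.8500): 0.21811
R_{2,0} (trapezoid, 4 panels, h=0.4250): 0.20690
R_{1,1} = 0.21811 + (0.21811 − 0.26473)/3 = 0.20257
R_{2,1} = 0.20690 + (0.20690 − 0.21811)/3 = 0.20316
R_{2,2} = 0.20316 + (0.20316 − 0.20257)/15 = 0.20320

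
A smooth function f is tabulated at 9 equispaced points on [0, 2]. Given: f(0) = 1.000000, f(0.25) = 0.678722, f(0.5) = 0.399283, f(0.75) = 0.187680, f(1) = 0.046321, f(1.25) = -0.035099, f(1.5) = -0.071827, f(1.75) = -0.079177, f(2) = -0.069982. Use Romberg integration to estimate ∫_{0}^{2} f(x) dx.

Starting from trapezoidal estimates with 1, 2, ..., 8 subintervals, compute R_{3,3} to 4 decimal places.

0.3906

R_{0,0} (trapezoid, 1 panel, h=2.0000): 0.930018
R_{1,0} (trapezoid, 2 panels, h=1.0000): 0.511330
R_{2,0} (trapezoid, 4 panels, h=0.5000): 0.419393
R_{3,0} (trapezoid, 8 panels, h=0.2500): 0.397728
R_{1,1} = 0.511330 + (0.511330 − 0.930018)/3 = 0.371767
R_{2,1} = 0.419393 + (0.419393 − 0.511330)/3 = 0.388747
R_{3,1} = 0.397728 + (0.397728 − 0.419393)/3 = 0.390506
R_{2,2} = 0.388747 + (0.388747 − 0.371767)/15 = 0.389879
R_{3,2} = 0.390506 + (0.390506 − 0.388747)/15 = 0.390623
R_{3,3} = 0.390623 + (0.390623 − 0.389879)/63 = 0.390635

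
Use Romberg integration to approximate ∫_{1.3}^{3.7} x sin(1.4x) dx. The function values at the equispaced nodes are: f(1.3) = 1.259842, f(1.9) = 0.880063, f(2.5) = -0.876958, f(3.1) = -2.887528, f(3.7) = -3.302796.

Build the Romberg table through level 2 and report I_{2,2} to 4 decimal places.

-2.3750

I_{0,0} (trapezoid, 1 panel, h=2.4000): -2.451545
I_{1,0} (trapezoid, 2 panels, h=1.2000): -2.278122
I_{2,0} (trapezoid, 4 panels, h=0.6000): -2.343540
I_{1,1} = -2.278122 + (-2.278122 − (-2.451545))/3 = -2.220314
I_{2,1} = -2.343540 + (-2.343540 − (-2.278122))/3 = -2.365346
I_{2,2} = -2.365346 + (-2.365346 − (-2.220314))/15 = -2.375015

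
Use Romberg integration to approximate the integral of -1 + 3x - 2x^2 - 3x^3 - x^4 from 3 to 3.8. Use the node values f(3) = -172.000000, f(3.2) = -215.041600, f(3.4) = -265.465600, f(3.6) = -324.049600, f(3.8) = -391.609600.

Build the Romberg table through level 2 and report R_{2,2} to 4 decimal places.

R_{0,0} (trapezoid, 1 panel, h=0.8000): -225.443840
R_{1,0} (trapezoid, 2 panels, h=0.4000): -218.908160
R_{2,0} (trapezoid, 4 panels, h=0.2000): -217.272320
R_{1,1} = -218.908160 + (-218.908160 − (-225.443840))/3 = -216.729600
R_{2,1} = -217.272320 + (-217.272320 − (-218.908160))/3 = -216.727040
R_{2,2} = -216.727040 + (-216.727040 − (-216.729600))/15 = -216.726869

-216.7269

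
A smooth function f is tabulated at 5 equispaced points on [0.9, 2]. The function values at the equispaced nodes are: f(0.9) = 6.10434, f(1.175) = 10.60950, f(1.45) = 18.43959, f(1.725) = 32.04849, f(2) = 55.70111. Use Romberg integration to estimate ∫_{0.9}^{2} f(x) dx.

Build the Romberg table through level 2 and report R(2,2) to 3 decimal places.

24.676

R(0,0) (trapezoid, 1 panel, h=1.1000): 33.99300
R(1,0) (trapezoid, 2 panels, h=0.5500): 27.13827
R(2,0) (trapezoid, 4 panels, h=0.2750): 25.30008
R(1,1) = 27.13827 + (27.13827 − 33.99300)/3 = 24.85336
R(2,1) = 25.30008 + (25.30008 − 27.13827)/3 = 24.68735
R(2,2) = 24.68735 + (24.68735 − 24.85336)/15 = 24.67628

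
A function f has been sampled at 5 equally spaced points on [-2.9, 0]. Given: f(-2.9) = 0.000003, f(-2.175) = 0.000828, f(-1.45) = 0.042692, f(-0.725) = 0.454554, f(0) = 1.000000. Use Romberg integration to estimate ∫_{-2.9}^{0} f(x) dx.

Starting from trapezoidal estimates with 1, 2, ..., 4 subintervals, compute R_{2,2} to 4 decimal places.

0.7116

R_{0,0} (trapezoid, 1 panel, h=2.9000): 1.450004
R_{1,0} (trapezoid, 2 panels, h=1.4500): 0.786906
R_{2,0} (trapezoid, 4 panels, h=0.7250): 0.723605
R_{1,1} = 0.786906 + (0.786906 − 1.450004)/3 = 0.565873
R_{2,1} = 0.723605 + (0.723605 − 0.786906)/3 = 0.702505
R_{2,2} = 0.702505 + (0.702505 − 0.565873)/15 = 0.711614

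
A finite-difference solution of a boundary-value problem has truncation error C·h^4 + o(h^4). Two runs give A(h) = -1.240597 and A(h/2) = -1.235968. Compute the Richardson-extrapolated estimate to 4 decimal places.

-1.2357

The leading error scales as h^4; refining by a factor of 2 reduces it by 2^4 = 16.
Extrapolated value = (16·A(h/2) − A(h)) / (16 − 1)
= (16·(-1.235968) − (-1.240597)) / 15
= -18.534891 / 15 = -1.235659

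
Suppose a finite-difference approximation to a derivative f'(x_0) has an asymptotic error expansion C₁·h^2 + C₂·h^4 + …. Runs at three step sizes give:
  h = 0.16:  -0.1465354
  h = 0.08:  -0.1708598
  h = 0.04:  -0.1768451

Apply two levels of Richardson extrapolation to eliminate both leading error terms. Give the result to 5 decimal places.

First eliminate the h^2 term (factor 2^2 = 4):
  B₁ = (4·(-0.1708598) − (-0.1465354))/3 = -0.1789679
  B₂ = (4·(-0.1768451) − (-0.1708598))/3 = -0.1788402
Then eliminate the h^4 term (factor 2^4 = 16):
  (16·(-0.1788402) − (-0.1789679))/15 = -0.1788317

-0.17883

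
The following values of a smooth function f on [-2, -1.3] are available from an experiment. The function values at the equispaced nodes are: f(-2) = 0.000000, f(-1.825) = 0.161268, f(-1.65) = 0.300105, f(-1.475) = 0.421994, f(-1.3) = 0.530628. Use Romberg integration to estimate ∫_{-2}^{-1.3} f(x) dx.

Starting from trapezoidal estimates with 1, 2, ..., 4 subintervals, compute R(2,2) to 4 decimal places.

R(0,0) (trapezoid, 1 panel, h=0.7000): 0.185720
R(1,0) (trapezoid, 2 panels, h=0.3500): 0.197897
R(2,0) (trapezoid, 4 panels, h=0.1750): 0.201019
R(1,1) = 0.197897 + (0.197897 − 0.185720)/3 = 0.201956
R(2,1) = 0.201019 + (0.201019 − 0.197897)/3 = 0.202060
R(2,2) = 0.202060 + (0.202060 − 0.201956)/15 = 0.202067

0.2021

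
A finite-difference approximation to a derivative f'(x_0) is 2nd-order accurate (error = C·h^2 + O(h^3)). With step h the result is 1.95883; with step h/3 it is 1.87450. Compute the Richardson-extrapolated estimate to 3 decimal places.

1.864

Extrapolated value = (9·A(h/3) − A(h)) / (9 − 1)
= (9·1.87450 − 1.95883) / 8
= 14.91167 / 8 = 1.86396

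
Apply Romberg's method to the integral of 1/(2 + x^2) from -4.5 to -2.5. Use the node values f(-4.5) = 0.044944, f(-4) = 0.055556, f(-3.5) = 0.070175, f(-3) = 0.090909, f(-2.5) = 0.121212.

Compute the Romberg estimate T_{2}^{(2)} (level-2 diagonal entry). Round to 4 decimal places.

0.1487

T_{0}^{(0)} (trapezoid, 1 panel, h=2.0000): 0.166156
T_{1}^{(0)} (trapezoid, 2 panels, h=1.0000): 0.153253
T_{2}^{(0)} (trapezoid, 4 panels, h=0.5000): 0.149859
T_{1}^{(1)} = 0.153253 + (0.153253 − 0.166156)/3 = 0.148952
T_{2}^{(1)} = 0.149859 + (0.149859 − 0.153253)/3 = 0.148728
T_{2}^{(2)} = 0.148728 + (0.148728 − 0.148952)/15 = 0.148713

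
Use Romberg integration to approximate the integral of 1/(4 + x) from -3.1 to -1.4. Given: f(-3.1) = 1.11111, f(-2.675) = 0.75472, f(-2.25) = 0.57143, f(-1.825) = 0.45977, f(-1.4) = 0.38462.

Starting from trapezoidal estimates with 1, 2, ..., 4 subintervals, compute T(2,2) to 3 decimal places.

1.061

T(0,0) (trapezoid, 1 panel, h=1.7000): 1.27137
T(1,0) (trapezoid, 2 panels, h=0.8500): 1.12140
T(2,0) (trapezoid, 4 panels, h=0.4250): 1.07686
T(1,1) = 1.12140 + (1.12140 − 1.27137)/3 = 1.07141
T(2,1) = 1.07686 + (1.07686 − 1.12140)/3 = 1.06201
T(2,2) = 1.06201 + (1.06201 − 1.07141)/15 = 1.06138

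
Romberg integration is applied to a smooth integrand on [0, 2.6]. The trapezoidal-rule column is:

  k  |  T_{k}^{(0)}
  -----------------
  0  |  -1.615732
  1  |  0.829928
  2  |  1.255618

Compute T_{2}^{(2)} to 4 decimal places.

1.3810

Richardson extrapolation on the trapezoidal column (denominator 4−1=3):
T_{1}^{(1)} = (4·0.829928 − (-1.615732)) / 3 = 1.645148
T_{2}^{(1)} = (4·1.255618 − 0.829928) / 3 = 1.397515
T_{2}^{(2)} = 1.397515 + (1.397515 − 1.645148)/15 = 1.381006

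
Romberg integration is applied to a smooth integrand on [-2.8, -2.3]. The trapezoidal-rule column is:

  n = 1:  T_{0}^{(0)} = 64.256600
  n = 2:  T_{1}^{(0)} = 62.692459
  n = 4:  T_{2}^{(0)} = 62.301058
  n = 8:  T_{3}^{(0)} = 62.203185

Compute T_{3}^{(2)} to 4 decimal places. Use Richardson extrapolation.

Richardson extrapolation on the trapezoidal column (denominator 4−1=3):
T_{2}^{(1)} = (4·62.301058 − 62.692459) / 3 = 62.170591
T_{3}^{(1)} = 62.203185 + (62.203185 − 62.301058)/3 = 62.170561
T_{3}^{(2)} = (16·62.170561 − 62.170591) / 15 = 62.170559

62.1706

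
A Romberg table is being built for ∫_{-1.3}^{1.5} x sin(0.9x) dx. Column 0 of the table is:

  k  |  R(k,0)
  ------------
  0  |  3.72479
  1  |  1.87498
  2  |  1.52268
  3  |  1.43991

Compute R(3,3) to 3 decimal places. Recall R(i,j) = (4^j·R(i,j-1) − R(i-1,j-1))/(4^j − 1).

R(1,1) = 1.87498 + (1.87498 − 3.72479)/3 = 1.25838
R(2,1) = (4·1.52268 − 1.87498) / 3 = 1.40525
R(3,1) = (4·1.43991 − 1.52268) / 3 = 1.41232
R(2,2) = (16·1.40525 − 1.25838) / 15 = 1.41504
R(3,2) = (16·1.41232 − 1.40525) / 15 = 1.41279
R(3,3) = (64·1.41279 − 1.41504) / 63 = 1.41275
(Column j=1 coincides with Simpson's rule on the same nodes.)

1.413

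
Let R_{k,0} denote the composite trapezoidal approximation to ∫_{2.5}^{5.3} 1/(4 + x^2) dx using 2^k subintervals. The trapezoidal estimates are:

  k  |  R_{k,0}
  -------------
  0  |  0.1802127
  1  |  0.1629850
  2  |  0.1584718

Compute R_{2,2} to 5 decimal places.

0.15695

R_{1,1} = (4·0.1629850 − 0.1802127) / 3 = 0.1572424
R_{2,1} = 0.1584718 + (0.1584718 − 0.1629850)/3 = 0.1569674
R_{2,2} = 0.1569674 + (0.1569674 − 0.1572424)/15 = 0.1569491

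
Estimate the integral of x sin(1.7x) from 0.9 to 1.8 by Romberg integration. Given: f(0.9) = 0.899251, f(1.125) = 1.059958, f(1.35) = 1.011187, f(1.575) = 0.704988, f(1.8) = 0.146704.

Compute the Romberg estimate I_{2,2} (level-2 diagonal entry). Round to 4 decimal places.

0.7593

I_{0,0} (trapezoid, 1 panel, h=0.9000): 0.470680
I_{1,0} (trapezoid, 2 panels, h=0.4500): 0.690374
I_{2,0} (trapezoid, 4 panels, h=0.2250): 0.742300
I_{1,1} = 0.690374 + (0.690374 − 0.470680)/3 = 0.763605
I_{2,1} = 0.742300 + (0.742300 − 0.690374)/3 = 0.759609
I_{2,2} = 0.759609 + (0.759609 − 0.763605)/15 = 0.759343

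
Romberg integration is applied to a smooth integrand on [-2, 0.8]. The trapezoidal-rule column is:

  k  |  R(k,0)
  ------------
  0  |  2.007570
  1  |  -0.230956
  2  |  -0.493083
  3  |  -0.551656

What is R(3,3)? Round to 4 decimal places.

R(1,1) = (4·(-0.230956) − 2.007570) / 3 = -0.977131
R(2,1) = (4·(-0.493083) − (-0.230956)) / 3 = -0.580459
R(3,1) = (4·(-0.551656) − (-0.493083)) / 3 = -0.571180
R(2,2) = (16·(-0.580459) − (-0.977131)) / 15 = -0.554014
R(3,2) = -0.571180 + (-0.571180 − (-0.580459))/15 = -0.570561
R(3,3) = (64·(-0.570561) − (-0.554014)) / 63 = -0.570824

-0.5708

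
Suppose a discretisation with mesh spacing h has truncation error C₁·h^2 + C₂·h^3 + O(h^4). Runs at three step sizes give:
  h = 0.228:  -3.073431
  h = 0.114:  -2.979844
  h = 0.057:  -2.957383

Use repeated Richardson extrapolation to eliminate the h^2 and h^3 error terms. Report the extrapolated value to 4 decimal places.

First eliminate the h^2 term (factor 2^2 = 4):
  B₁ = (4·(-2.979844) − (-3.073431))/3 = -2.948648
  B₂ = (4·(-2.957383) − (-2.979844))/3 = -2.949896
Then eliminate the h^3 term (factor 2^3 = 8):
  (8·(-2.949896) − (-2.948648))/7 = -2.950074

-2.9501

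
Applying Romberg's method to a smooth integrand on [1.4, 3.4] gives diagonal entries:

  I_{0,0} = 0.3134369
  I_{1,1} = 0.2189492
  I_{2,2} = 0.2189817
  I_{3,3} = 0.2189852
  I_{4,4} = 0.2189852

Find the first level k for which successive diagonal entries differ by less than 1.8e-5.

|I_{1,1} − I_{0,0}| = 0.0944877 ≥ 1.8e-5
|I_{2,2} − I_{1,1}| = 0.0000325 ≥ 1.8e-5
|I_{3,3} − I_{2,2}| = 0.0000035 < 1.8e-5

k = 3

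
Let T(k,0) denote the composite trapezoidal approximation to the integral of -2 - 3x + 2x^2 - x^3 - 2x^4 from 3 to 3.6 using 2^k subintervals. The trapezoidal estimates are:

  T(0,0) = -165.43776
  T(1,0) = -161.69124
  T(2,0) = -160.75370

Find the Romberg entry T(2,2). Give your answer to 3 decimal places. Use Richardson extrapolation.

Richardson extrapolation on the trapezoidal column (denominator 4−1=3):
T(1,1) = (4·(-161.69124) − (-165.43776)) / 3 = -160.44240
T(2,1) = (4·(-160.75370) − (-161.69124)) / 3 = -160.44119
T(2,2) = (16·(-160.44119) − (-160.44240)) / 15 = -160.44111

-160.441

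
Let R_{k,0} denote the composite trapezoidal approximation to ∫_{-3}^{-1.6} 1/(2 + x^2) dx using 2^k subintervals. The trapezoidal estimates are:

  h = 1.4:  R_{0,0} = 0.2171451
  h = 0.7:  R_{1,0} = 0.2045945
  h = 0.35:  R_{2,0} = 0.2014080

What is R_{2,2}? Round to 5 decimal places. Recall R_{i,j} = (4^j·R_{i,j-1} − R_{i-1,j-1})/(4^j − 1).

R_{1,1} = 0.2045945 + (0.2045945 − 0.2171451)/3 = 0.2004110
R_{2,1} = (4·0.2014080 − 0.2045945) / 3 = 0.2003458
R_{2,2} = 0.2003458 + (0.2003458 − 0.2004110)/15 = 0.2003415

0.20034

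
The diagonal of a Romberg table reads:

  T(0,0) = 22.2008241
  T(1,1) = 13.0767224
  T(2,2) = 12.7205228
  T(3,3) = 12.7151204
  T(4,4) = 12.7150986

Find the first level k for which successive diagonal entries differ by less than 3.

k = 2

|T(1,1) − T(0,0)| = 9.1241017 ≥ 3
|T(2,2) − T(1,1)| = 0.3561996 < 3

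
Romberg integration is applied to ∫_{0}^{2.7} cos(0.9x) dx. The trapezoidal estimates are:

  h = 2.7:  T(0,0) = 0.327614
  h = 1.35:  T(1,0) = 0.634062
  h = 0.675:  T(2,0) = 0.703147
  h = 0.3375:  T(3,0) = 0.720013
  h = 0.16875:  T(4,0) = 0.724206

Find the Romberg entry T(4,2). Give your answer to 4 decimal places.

0.7256

Richardson extrapolation on the trapezoidal column (denominator 4−1=3):
T(3,1) = (4·0.720013 − 0.703147) / 3 = 0.725635
T(4,1) = 0.724206 + (0.724206 − 0.720013)/3 = 0.725604
T(4,2) = 0.725604 + (0.725604 − 0.725635)/15 = 0.725602
(Column j=1 coincides with Simpson's rule on the same nodes.)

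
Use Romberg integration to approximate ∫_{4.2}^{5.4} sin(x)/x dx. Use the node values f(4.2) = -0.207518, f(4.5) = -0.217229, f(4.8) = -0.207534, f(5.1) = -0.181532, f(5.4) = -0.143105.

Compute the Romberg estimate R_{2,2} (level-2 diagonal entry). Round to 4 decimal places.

R_{0,0} (trapezoid, 1 panel, h=1.2000): -0.210374
R_{1,0} (trapezoid, 2 panels, h=0.6000): -0.229707
R_{2,0} (trapezoid, 4 panels, h=0.3000): -0.234482
R_{1,1} = -0.229707 + (-0.229707 − (-0.210374))/3 = -0.236151
R_{2,1} = -0.234482 + (-0.234482 − (-0.229707))/3 = -0.236074
R_{2,2} = -0.236074 + (-0.236074 − (-0.236151))/15 = -0.236069

-0.2361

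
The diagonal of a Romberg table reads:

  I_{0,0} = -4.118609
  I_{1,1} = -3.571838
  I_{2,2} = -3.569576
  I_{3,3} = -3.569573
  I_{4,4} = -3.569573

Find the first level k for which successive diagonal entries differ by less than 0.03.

k = 2

|I_{1,1} − I_{0,0}| = 0.546771 ≥ 0.03
|I_{2,2} − I_{1,1}| = 0.002262 < 0.03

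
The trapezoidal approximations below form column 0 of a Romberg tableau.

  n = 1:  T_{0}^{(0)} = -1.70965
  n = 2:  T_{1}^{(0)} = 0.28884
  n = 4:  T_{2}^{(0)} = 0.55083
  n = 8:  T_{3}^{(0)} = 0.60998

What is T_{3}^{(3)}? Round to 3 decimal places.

Richardson extrapolation on the trapezoidal column (denominator 4−1=3):
T_{1}^{(1)} = (4·0.28884 − (-1.70965)) / 3 = 0.95500
T_{2}^{(1)} = (4·0.55083 − 0.28884) / 3 = 0.63816
T_{3}^{(1)} = (4·0.60998 − 0.55083) / 3 = 0.62970
T_{2}^{(2)} = (16·0.63816 − 0.95500) / 15 = 0.61704
T_{3}^{(2)} = (16·0.62970 − 0.63816) / 15 = 0.62914
T_{3}^{(3)} = (64·0.62914 − 0.61704) / 63 = 0.62933

0.629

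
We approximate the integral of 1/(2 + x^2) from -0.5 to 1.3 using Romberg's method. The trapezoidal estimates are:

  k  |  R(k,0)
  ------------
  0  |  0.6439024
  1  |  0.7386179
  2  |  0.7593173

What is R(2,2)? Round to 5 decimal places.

Richardson extrapolation on the trapezoidal column (denominator 4−1=3):
R(1,1) = (4·0.7386179 − 0.6439024) / 3 = 0.7701897
R(2,1) = 0.7593173 + (0.7593173 − 0.7386179)/3 = 0.7662171
R(2,2) = (16·0.7662171 − 0.7701897) / 15 = 0.7659523

0.76595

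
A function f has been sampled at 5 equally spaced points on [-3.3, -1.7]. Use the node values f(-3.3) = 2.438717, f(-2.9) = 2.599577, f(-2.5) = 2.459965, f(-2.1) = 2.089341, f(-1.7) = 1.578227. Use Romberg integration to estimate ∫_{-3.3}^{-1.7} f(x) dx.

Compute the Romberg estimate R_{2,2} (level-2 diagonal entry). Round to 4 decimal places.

3.6922

R_{0,0} (trapezoid, 1 panel, h=1.6000): 3.213555
R_{1,0} (trapezoid, 2 panels, h=0.8000): 3.574750
R_{2,0} (trapezoid, 4 panels, h=0.4000): 3.662942
R_{1,1} = 3.574750 + (3.574750 − 3.213555)/3 = 3.695148
R_{2,1} = 3.662942 + (3.662942 − 3.574750)/3 = 3.692339
R_{2,2} = 3.692339 + (3.692339 − 3.695148)/15 = 3.692152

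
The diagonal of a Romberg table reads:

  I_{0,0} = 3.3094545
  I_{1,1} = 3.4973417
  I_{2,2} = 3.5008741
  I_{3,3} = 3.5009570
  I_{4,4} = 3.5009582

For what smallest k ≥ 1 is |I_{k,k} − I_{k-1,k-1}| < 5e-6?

|I_{1,1} − I_{0,0}| = 0.1878872 ≥ 5e-6
|I_{2,2} − I_{1,1}| = 0.0035324 ≥ 5e-6
|I_{3,3} − I_{2,2}| = 0.0000829 ≥ 5e-6
|I_{4,4} − I_{3,3}| = 0.0000012 < 5e-6

k = 4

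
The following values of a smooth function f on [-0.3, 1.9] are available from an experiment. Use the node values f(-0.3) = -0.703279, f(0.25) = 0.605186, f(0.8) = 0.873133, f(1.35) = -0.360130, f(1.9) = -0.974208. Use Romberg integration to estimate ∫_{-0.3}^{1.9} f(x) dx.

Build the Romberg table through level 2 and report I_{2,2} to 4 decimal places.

0.1608

I_{0,0} (trapezoid, 1 panel, h=2.2000): -1.845236
I_{1,0} (trapezoid, 2 panels, h=1.1000): 0.037828
I_{2,0} (trapezoid, 4 panels, h=0.5500): 0.153695
I_{1,1} = 0.037828 + (0.037828 − (-1.845236))/3 = 0.665516
I_{2,1} = 0.153695 + (0.153695 − 0.037828)/3 = 0.192317
I_{2,2} = 0.192317 + (0.192317 − 0.665516)/15 = 0.160770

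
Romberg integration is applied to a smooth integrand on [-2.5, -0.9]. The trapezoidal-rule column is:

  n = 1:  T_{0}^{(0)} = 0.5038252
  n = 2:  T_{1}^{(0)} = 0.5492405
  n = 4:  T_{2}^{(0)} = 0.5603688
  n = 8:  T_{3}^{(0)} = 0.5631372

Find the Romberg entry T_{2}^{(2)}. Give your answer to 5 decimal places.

T_{1}^{(1)} = 0.5492405 + (0.5492405 − 0.5038252)/3 = 0.5643789
T_{2}^{(1)} = (4·0.5603688 − 0.5492405) / 3 = 0.5640782
T_{2}^{(2)} = (16·0.5640782 − 0.5643789) / 15 = 0.5640582

0.56406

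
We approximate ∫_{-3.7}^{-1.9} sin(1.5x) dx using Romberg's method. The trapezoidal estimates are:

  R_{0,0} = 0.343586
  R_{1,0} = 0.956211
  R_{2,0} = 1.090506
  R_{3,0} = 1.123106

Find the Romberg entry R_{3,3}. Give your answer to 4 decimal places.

Richardson extrapolation on the trapezoidal column (denominator 4−1=3):
R_{1,1} = (4·0.956211 − 0.343586) / 3 = 1.160419
R_{2,1} = 1.090506 + (1.090506 − 0.956211)/3 = 1.135271
R_{3,1} = 1.123106 + (1.123106 − 1.090506)/3 = 1.133973
R_{2,2} = 1.135271 + (1.135271 − 1.160419)/15 = 1.133594
R_{3,2} = 1.133973 + (1.133973 − 1.135271)/15 = 1.133886
R_{3,3} = (64·1.133886 − 1.133594) / 63 = 1.133891

1.1339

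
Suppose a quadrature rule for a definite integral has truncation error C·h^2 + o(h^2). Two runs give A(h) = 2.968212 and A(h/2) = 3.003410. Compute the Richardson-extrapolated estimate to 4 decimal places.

Extrapolated value = (4·A(h/2) − A(h)) / (4 − 1)
= (4·3.003410 − 2.968212) / 3
= 9.045428 / 3 = 3.015143

3.0151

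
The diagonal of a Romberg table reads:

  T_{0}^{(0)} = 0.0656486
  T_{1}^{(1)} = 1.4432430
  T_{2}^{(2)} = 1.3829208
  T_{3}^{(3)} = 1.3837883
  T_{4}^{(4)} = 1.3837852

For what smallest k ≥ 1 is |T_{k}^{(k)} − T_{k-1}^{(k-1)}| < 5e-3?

|T_{1}^{(1)} − T_{0}^{(0)}| = 1.3775944 ≥ 5e-3
|T_{2}^{(2)} − T_{1}^{(1)}| = 0.0603222 ≥ 5e-3
|T_{3}^{(3)} − T_{2}^{(2)}| = 0.0008675 < 5e-3

k = 3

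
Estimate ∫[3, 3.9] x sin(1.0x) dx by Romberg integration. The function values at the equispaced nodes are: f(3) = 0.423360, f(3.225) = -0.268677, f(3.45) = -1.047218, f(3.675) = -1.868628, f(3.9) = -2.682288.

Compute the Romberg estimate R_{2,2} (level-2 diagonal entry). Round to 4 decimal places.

R_{0,0} (trapezoid, 1 panel, h=0.9000): -1.016518
R_{1,0} (trapezoid, 2 panels, h=0.4500): -0.979507
R_{2,0} (trapezoid, 4 panels, h=0.2250): -0.970647
R_{1,1} = -0.979507 + (-0.979507 − (-1.016518))/3 = -0.967170
R_{2,1} = -0.970647 + (-0.970647 − (-0.979507))/3 = -0.967694
R_{2,2} = -0.967694 + (-0.967694 − (-0.967170))/15 = -0.967729

-0.9677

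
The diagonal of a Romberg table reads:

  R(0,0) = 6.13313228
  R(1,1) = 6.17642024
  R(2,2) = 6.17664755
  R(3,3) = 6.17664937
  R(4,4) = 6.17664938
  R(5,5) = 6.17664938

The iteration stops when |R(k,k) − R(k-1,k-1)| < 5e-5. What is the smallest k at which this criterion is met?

k = 3

|R(1,1) − R(0,0)| = 0.04328796 ≥ 5e-5
|R(2,2) − R(1,1)| = 0.00022731 ≥ 5e-5
|R(3,3) − R(2,2)| = 0.00000182 < 5e-5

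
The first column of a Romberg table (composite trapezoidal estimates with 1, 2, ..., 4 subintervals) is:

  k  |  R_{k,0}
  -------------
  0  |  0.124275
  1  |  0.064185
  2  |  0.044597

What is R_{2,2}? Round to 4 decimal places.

0.0377

Richardson extrapolation on the trapezoidal column (denominator 4−1=3):
R_{1,1} = 0.064185 + (0.064185 − 0.124275)/3 = 0.044155
R_{2,1} = (4·0.044597 − 0.064185) / 3 = 0.038068
R_{2,2} = 0.038068 + (0.038068 − 0.044155)/15 = 0.037662
(Column j=1 coincides with Simpson's rule on the same nodes.)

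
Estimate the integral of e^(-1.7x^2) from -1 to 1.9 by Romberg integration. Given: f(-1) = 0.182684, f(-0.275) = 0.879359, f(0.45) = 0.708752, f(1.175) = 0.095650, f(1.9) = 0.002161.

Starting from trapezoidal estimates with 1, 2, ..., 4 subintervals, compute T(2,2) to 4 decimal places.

T(0,0) (trapezoid, 1 panel, h=2.9000): 0.268025
T(1,0) (trapezoid, 2 panels, h=1.4500): 1.161703
T(2,0) (trapezoid, 4 panels, h=0.7250): 1.287733
T(1,1) = 1.161703 + (1.161703 − 0.268025)/3 = 1.459596
T(2,1) = 1.287733 + (1.287733 − 1.161703)/3 = 1.329743
T(2,2) = 1.329743 + (1.329743 − 1.459596)/15 = 1.321086

1.3211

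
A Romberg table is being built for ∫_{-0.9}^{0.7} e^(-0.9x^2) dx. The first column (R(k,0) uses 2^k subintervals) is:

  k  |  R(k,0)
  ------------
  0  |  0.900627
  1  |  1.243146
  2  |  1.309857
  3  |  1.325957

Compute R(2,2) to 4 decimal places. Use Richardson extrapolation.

R(1,1) = (4·1.243146 − 0.900627) / 3 = 1.357319
R(2,1) = (4·1.309857 − 1.243146) / 3 = 1.332094
R(2,2) = 1.332094 + (1.332094 − 1.357319)/15 = 1.330412

1.3304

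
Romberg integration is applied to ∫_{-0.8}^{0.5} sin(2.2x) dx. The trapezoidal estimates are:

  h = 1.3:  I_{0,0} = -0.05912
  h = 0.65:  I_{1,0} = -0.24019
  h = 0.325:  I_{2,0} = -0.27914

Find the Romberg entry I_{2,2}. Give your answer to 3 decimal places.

-0.292

Richardson extrapolation on the trapezoidal column (denominator 4−1=3):
I_{1,1} = (4·(-0.24019) − (-0.05912)) / 3 = -0.30055
I_{2,1} = -0.27914 + (-0.27914 − (-0.24019))/3 = -0.29212
I_{2,2} = (16·(-0.29212) − (-0.30055)) / 15 = -0.29156
(Column j=1 coincides with Simpson's rule on the same nodes.)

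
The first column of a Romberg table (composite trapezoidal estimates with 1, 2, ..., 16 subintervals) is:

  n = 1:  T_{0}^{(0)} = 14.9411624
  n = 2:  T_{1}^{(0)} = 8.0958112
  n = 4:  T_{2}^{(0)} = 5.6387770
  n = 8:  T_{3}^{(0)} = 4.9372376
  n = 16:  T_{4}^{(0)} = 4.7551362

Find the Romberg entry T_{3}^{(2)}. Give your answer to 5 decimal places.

4.69563

Richardson extrapolation on the trapezoidal column (denominator 4−1=3):
T_{2}^{(1)} = (4·5.6387770 − 8.0958112) / 3 = 4.8197656
T_{3}^{(1)} = (4·4.9372376 − 5.6387770) / 3 = 4.7033911
T_{3}^{(2)} = (16·4.7033911 − 4.8197656) / 15 = 4.6956328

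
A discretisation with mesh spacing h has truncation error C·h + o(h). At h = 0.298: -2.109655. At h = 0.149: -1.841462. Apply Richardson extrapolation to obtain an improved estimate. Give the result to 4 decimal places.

-1.5733

Extrapolated value = (2·A(h/2) − A(h)) / (2 − 1)
= (2·(-1.841462) − (-2.109655)) / 1
= -1.573269 / 1 = -1.573269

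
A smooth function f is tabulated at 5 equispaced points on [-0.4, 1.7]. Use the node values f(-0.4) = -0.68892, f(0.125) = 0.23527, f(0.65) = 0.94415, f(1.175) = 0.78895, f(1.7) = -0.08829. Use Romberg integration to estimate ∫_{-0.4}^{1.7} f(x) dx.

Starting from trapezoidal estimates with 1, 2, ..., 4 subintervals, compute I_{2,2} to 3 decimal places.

0.902

I_{0,0} (trapezoid, 1 panel, h=2.1000): -0.81607
I_{1,0} (trapezoid, 2 panels, h=1.0500): 0.58332
I_{2,0} (trapezoid, 4 panels, h=0.5250): 0.82938
I_{1,1} = 0.58332 + (0.58332 − (-0.81607))/3 = 1.04978
I_{2,1} = 0.82938 + (0.82938 − 0.58332)/3 = 0.91140
I_{2,2} = 0.91140 + (0.91140 − 1.04978)/15 = 0.90217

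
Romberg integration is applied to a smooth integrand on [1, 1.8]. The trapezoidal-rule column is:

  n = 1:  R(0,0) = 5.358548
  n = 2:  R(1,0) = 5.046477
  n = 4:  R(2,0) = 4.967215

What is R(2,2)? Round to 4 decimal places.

R(1,1) = 5.046477 + (5.046477 − 5.358548)/3 = 4.942453
R(2,1) = (4·4.967215 − 5.046477) / 3 = 4.940794
R(2,2) = 4.940794 + (4.940794 − 4.942453)/15 = 4.940683

4.9407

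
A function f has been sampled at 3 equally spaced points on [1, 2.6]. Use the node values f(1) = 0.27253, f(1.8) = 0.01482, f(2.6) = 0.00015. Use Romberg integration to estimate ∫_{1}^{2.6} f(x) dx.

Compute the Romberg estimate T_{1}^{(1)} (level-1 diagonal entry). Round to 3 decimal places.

T_{0}^{(0)} (trapezoid, 1 panel, h=1.6000): 0.21814
T_{1}^{(0)} (trapezoid, 2 panels, h=0.8000): 0.12093
T_{1}^{(1)} = 0.12093 + (0.12093 − 0.21814)/3 = 0.08853

0.089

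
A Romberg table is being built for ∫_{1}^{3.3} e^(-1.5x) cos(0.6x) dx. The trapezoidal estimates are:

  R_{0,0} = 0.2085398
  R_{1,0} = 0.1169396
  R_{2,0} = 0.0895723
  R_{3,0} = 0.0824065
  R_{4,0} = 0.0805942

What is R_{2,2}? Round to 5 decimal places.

R_{1,1} = (4·0.1169396 − 0.2085398) / 3 = 0.0864062
R_{2,1} = (4·0.0895723 − 0.1169396) / 3 = 0.0804499
R_{2,2} = (16·0.0804499 − 0.0864062) / 15 = 0.0800528

0.08005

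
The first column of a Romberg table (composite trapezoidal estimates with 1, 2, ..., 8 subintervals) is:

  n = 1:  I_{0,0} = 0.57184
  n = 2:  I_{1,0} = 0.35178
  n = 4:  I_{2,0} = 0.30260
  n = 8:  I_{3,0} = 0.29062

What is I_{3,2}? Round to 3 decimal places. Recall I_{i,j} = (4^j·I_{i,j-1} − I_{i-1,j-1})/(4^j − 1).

I_{2,1} = 0.30260 + (0.30260 − 0.35178)/3 = 0.28621
I_{3,1} = 0.29062 + (0.29062 − 0.30260)/3 = 0.28663
I_{3,2} = (16·0.28663 − 0.28621) / 15 = 0.28666

0.287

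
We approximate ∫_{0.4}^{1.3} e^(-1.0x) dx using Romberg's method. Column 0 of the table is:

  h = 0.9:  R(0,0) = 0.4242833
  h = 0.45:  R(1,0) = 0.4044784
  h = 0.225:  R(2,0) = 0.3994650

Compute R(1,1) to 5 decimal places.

Richardson extrapolation on the trapezoidal column (denominator 4−1=3):
R(1,1) = (4·0.4044784 − 0.4242833) / 3 = 0.3978768

0.39788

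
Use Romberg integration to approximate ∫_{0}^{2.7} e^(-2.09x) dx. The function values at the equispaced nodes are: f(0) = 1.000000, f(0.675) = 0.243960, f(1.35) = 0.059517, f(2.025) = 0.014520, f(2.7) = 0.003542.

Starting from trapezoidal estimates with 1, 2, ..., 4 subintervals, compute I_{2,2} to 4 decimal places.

I_{0,0} (trapezoid, 1 panel, h=2.7000): 1.354782
I_{1,0} (trapezoid, 2 panels, h=1.3500): 0.757739
I_{2,0} (trapezoid, 4 panels, h=0.6750): 0.553343
I_{1,1} = 0.757739 + (0.757739 − 1.354782)/3 = 0.558725
I_{2,1} = 0.553343 + (0.553343 − 0.757739)/3 = 0.485211
I_{2,2} = 0.485211 + (0.485211 − 0.558725)/15 = 0.480310

0.4803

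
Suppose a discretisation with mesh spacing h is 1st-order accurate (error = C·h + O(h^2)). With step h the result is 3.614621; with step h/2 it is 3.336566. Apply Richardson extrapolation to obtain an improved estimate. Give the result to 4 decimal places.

3.0585

The leading error scales as h; refining by a factor of 2 reduces it by 2^1 = 2.
Extrapolated value = (2·A(h/2) − A(h)) / (2 − 1)
= (2·3.336566 − 3.614621) / 1
= 3.058511 / 1 = 3.058511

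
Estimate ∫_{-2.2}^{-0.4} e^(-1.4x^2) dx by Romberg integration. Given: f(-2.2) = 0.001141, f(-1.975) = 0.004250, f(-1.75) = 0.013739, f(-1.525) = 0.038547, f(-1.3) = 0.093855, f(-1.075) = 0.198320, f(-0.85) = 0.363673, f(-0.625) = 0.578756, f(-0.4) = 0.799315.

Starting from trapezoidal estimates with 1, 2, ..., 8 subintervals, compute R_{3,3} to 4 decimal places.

R_{0,0} (trapezoid, 1 panel, h=1.8000): 0.720410
R_{1,0} (trapezoid, 2 panels, h=0.9000): 0.444675
R_{2,0} (trapezoid, 4 panels, h=0.4500): 0.392173
R_{3,0} (trapezoid, 8 panels, h=0.2250): 0.380558
R_{1,1} = 0.444675 + (0.444675 − 0.720410)/3 = 0.352763
R_{2,1} = 0.392173 + (0.392173 − 0.444675)/3 = 0.374672
R_{3,1} = 0.380558 + (0.380558 − 0.392173)/3 = 0.376686
R_{2,2} = 0.374672 + (0.374672 − 0.352763)/15 = 0.376133
R_{3,2} = 0.376686 + (0.376686 − 0.374672)/15 = 0.376820
R_{3,3} = 0.376820 + (0.376820 − 0.376133)/63 = 0.376831

0.3768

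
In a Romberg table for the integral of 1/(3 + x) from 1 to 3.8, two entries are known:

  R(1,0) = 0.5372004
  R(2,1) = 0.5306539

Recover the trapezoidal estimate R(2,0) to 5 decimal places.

0.53229

From R(2,1) = (4·R(2,0) − R(1,0))/3, solve for R(2,0):
4·R(2,0) = 3·0.5306539 + 0.5372004 = 2.1291621
R(2,0) = 0.5322905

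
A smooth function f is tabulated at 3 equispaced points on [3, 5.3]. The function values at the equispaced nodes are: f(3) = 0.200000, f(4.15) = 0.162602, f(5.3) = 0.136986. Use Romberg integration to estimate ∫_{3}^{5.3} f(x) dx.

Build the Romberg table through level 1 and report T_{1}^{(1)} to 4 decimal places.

T_{0}^{(0)} (trapezoid, 1 panel, h=2.3000): 0.387534
T_{1}^{(0)} (trapezoid, 2 panels, h=1.1500): 0.380759
T_{1}^{(1)} = 0.380759 + (0.380759 − 0.387534)/3 = 0.378501

0.3785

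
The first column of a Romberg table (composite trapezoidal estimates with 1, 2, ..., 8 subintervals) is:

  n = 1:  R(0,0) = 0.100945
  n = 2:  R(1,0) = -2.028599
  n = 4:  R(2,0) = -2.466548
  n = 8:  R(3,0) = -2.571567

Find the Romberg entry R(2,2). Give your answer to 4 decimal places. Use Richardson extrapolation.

Richardson extrapolation on the trapezoidal column (denominator 4−1=3):
R(1,1) = (4·(-2.028599) − 0.100945) / 3 = -2.738447
R(2,1) = (4·(-2.466548) − (-2.028599)) / 3 = -2.612531
R(2,2) = -2.612531 + (-2.612531 − (-2.738447))/15 = -2.604137
(Column j=1 coincides with Simpson's rule on the same nodes.)

-2.6041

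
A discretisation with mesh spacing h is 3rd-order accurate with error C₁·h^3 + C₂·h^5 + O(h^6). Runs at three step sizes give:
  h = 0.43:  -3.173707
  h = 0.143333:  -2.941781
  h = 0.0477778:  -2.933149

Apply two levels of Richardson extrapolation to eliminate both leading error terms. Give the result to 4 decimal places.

First eliminate the h^3 term (factor 3^3 = 27):
  B₁ = (27·(-2.941781) − (-3.173707))/26 = -2.932861
  B₂ = (27·(-2.933149) − (-2.941781))/26 = -2.932817
Then eliminate the h^5 term (factor 3^5 = 243):
  (243·(-2.932817) − (-2.932861))/242 = -2.932817

-2.9328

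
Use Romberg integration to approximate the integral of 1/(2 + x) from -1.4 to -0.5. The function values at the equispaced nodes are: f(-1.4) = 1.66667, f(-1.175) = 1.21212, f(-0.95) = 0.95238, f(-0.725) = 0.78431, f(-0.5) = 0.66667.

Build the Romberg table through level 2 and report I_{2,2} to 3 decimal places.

I_{0,0} (trapezoid, 1 panel, h=0.9000): 1.05000
I_{1,0} (trapezoid, 2 panels, h=0.4500): 0.95357
I_{2,0} (trapezoid, 4 panels, h=0.2250): 0.92598
I_{1,1} = 0.95357 + (0.95357 − 1.05000)/3 = 0.92143
I_{2,1} = 0.92598 + (0.92598 − 0.95357)/3 = 0.91678
I_{2,2} = 0.91678 + (0.91678 − 0.92143)/15 = 0.91647

0.916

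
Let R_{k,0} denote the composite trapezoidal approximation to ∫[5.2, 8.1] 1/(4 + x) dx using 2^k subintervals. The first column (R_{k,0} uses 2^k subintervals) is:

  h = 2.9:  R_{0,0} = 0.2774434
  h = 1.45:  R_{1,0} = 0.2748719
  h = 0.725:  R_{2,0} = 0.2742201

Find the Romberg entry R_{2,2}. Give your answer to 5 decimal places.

0.27400

R_{1,1} = 0.2748719 + (0.2748719 − 0.2774434)/3 = 0.2740147
R_{2,1} = (4·0.2742201 − 0.2748719) / 3 = 0.2740028
R_{2,2} = (16·0.2740028 − 0.2740147) / 15 = 0.2740020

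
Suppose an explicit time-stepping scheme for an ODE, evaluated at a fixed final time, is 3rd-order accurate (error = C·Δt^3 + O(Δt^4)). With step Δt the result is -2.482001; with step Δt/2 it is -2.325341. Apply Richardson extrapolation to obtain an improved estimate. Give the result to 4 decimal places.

-2.3030

Extrapolated value = (8·A(Δt/2) − A(Δt)) / (8 − 1)
= (8·(-2.325341) − (-2.482001)) / 7
= -16.120727 / 7 = -2.302961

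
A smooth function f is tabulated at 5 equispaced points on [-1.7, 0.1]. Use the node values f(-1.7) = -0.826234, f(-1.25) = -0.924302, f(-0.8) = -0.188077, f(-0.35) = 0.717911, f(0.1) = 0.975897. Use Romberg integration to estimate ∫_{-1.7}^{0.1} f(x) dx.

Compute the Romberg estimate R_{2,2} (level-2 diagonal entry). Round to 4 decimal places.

R_{0,0} (trapezoid, 1 panel, h=1.8000): 0.134697
R_{1,0} (trapezoid, 2 panels, h=0.9000): -0.101921
R_{2,0} (trapezoid, 4 panels, h=0.4500): -0.143836
R_{1,1} = -0.101921 + (-0.101921 − 0.134697)/3 = -0.180794
R_{2,1} = -0.143836 + (-0.143836 − (-0.101921))/3 = -0.157808
R_{2,2} = -0.157808 + (-0.157808 − (-0.180794))/15 = -0.156276

-0.1563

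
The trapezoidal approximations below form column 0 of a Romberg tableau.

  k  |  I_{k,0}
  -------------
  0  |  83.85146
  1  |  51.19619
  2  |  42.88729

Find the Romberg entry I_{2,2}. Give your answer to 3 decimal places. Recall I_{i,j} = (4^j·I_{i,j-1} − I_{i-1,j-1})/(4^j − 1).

40.105

Richardson extrapolation on the trapezoidal column (denominator 4−1=3):
I_{1,1} = 51.19619 + (51.19619 − 83.85146)/3 = 40.31110
I_{2,1} = 42.88729 + (42.88729 − 51.19619)/3 = 40.11766
I_{2,2} = (16·40.11766 − 40.31110) / 15 = 40.10476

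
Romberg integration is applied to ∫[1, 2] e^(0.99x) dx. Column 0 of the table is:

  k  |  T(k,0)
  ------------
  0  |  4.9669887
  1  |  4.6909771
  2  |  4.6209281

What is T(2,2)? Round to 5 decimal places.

Richardson extrapolation on the trapezoidal column (denominator 4−1=3):
T(1,1) = (4·4.6909771 − 4.9669887) / 3 = 4.5989732
T(2,1) = (4·4.6209281 − 4.6909771) / 3 = 4.5975784
T(2,2) = 4.5975784 + (4.5975784 − 4.5989732)/15 = 4.5974854

4.59749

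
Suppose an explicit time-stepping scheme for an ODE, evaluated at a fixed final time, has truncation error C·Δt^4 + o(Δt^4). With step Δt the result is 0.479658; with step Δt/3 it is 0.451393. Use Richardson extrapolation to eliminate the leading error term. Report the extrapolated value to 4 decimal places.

0.4510

The leading error scales as Δt^4; refining by a factor of 3 reduces it by 3^4 = 81.
Extrapolated value = (81·A(Δt/3) − A(Δt)) / (81 − 1)
= (81·0.451393 − 0.479658) / 80
= 36.083175 / 80 = 0.451040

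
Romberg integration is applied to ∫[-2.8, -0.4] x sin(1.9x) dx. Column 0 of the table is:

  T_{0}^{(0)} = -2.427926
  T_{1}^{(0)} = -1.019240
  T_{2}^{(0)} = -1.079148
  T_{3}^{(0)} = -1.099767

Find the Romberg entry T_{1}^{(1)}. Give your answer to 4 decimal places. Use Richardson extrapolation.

-0.5497

T_{1}^{(1)} = -1.019240 + (-1.019240 − (-2.427926))/3 = -0.549678
(Column j=1 coincides with Simpson's rule on the same nodes.)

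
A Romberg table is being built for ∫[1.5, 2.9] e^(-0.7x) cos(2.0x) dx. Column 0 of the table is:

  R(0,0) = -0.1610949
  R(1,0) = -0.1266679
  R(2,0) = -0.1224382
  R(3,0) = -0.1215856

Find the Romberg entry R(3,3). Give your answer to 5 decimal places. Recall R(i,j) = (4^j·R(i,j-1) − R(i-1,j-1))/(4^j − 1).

Richardson extrapolation on the trapezoidal column (denominator 4−1=3):
R(1,1) = -0.1266679 + (-0.1266679 − (-0.1610949))/3 = -0.1151922
R(2,1) = (4·(-0.1224382) − (-0.1266679)) / 3 = -0.1210283
R(3,1) = (4·(-0.1215856) − (-0.1224382)) / 3 = -0.1213014
R(2,2) = (16·(-0.1210283) − (-0.1151922)) / 15 = -0.1214174
R(3,2) = (16·(-0.1213014) − (-0.1210283)) / 15 = -0.1213196
R(3,3) = -0.1213196 + (-0.1213196 − (-0.1214174))/63 = -0.1213180

-0.12132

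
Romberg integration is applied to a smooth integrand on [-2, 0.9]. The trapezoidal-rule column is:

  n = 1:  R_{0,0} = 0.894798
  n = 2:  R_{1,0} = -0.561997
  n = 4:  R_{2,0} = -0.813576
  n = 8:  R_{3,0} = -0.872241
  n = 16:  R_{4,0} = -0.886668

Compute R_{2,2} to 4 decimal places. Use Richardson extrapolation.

-0.8874

Richardson extrapolation on the trapezoidal column (denominator 4−1=3):
R_{1,1} = (4·(-0.561997) − 0.894798) / 3 = -1.047595
R_{2,1} = -0.813576 + (-0.813576 − (-0.561997))/3 = -0.897436
R_{2,2} = (16·(-0.897436) − (-1.047595)) / 15 = -0.887425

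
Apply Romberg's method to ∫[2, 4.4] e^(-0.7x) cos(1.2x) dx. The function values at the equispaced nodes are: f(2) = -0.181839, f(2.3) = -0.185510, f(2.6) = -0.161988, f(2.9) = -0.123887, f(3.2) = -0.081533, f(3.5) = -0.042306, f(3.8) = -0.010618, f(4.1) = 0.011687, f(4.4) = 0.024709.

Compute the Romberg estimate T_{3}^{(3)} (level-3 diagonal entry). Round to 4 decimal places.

T_{0}^{(0)} (trapezoid, 1 panel, h=2.4000): -0.188556
T_{1}^{(0)} (trapezoid, 2 panels, h=1.2000): -0.192118
T_{2}^{(0)} (trapezoid, 4 panels, h=0.6000): -0.199622
T_{3}^{(0)} (trapezoid, 8 panels, h=0.3000): -0.201816
T_{1}^{(1)} = -0.192118 + (-0.192118 − (-0.188556))/3 = -0.193305
T_{2}^{(1)} = -0.199622 + (-0.199622 − (-0.192118))/3 = -0.202123
T_{3}^{(1)} = -0.201816 + (-0.201816 − (-0.199622))/3 = -0.202547
T_{2}^{(2)} = -0.202123 + (-0.202123 − (-0.193305))/15 = -0.202711
T_{3}^{(2)} = -0.202547 + (-0.202547 − (-0.202123))/15 = -0.202575
T_{3}^{(3)} = -0.202575 + (-0.202575 − (-0.202711))/63 = -0.202573

-0.2026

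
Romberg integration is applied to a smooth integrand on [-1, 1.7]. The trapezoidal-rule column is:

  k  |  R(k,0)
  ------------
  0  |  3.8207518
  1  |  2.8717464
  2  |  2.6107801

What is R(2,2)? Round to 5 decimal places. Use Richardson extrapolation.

2.52168

Richardson extrapolation on the trapezoidal column (denominator 4−1=3):
R(1,1) = 2.8717464 + (2.8717464 − 3.8207518)/3 = 2.5554113
R(2,1) = (4·2.6107801 − 2.8717464) / 3 = 2.5237913
R(2,2) = (16·2.5237913 − 2.5554113) / 15 = 2.5216833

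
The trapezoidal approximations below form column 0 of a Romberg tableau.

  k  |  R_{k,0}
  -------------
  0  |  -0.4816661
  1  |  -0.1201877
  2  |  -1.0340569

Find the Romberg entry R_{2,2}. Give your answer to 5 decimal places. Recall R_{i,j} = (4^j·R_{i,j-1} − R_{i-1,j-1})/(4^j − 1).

Richardson extrapolation on the trapezoidal column (denominator 4−1=3):
R_{1,1} = (4·(-0.1201877) − (-0.4816661)) / 3 = 0.0003051
R_{2,1} = -1.0340569 + (-1.0340569 − (-0.1201877))/3 = -1.3386800
R_{2,2} = -1.3386800 + (-1.3386800 − 0.0003051)/15 = -1.4279457
(Column j=1 coincides with Simpson's rule on the same nodes.)

-1.42795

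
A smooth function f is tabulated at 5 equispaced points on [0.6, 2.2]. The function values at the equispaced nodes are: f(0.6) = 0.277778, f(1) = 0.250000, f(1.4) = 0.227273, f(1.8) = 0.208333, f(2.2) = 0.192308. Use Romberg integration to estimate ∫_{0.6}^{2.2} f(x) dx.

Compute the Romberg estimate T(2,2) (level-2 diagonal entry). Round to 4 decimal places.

0.3677

T(0,0) (trapezoid, 1 panel, h=1.6000): 0.376069
T(1,0) (trapezoid, 2 panels, h=0.8000): 0.369853
T(2,0) (trapezoid, 4 panels, h=0.4000): 0.368260
T(1,1) = 0.369853 + (0.369853 − 0.376069)/3 = 0.367781
T(2,1) = 0.368260 + (0.368260 − 0.369853)/3 = 0.367729
T(2,2) = 0.367729 + (0.367729 − 0.367781)/15 = 0.367726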